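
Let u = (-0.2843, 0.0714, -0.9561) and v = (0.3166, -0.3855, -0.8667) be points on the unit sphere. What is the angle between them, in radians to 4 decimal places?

u·v = 0.7111; |u| = 1.0000, |v| = 1.0000.
cos θ = (u·v)/(|u||v|) = 0.7111, so θ = 0.7797 rad.

0.7797 rad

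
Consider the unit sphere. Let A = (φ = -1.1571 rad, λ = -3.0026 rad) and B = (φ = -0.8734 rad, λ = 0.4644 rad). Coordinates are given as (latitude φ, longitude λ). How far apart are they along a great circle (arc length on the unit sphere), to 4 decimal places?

1.0959

In radians: φ₁ = -1.1571, φ₂ = -0.8734, Δλ = -161.356° = -2.8162 rad.
Haversine: a = sin²(Δφ/2) + cos φ₁ cos φ₂ sin²(Δλ/2) = 0.0200 + (0.4020)(0.6422)(0.9738) = 0.27138.
Central angle c = 2·arcsin(√a) = 1.09592 rad.
On the unit sphere the arc length equals the central angle: 1.0959.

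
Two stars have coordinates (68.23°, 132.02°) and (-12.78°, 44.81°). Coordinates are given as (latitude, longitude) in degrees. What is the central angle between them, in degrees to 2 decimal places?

With latitudes φ₁ = 68.230°, φ₂ = -12.780° and longitude difference Δλ = -87.210°:
Haversine: a = sin²(Δφ/2) + cos φ₁ cos φ₂ sin²(Δλ/2) = 0.4219 + (0.3709)(0.9752)(0.4757) = 0.59391.
Central angle c = 2·arcsin(√a) = 1.75974 rad.
So the angular separation is 100.83°.

100.83°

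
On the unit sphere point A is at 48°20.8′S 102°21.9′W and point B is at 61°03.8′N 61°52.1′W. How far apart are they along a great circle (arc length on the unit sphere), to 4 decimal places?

1.9925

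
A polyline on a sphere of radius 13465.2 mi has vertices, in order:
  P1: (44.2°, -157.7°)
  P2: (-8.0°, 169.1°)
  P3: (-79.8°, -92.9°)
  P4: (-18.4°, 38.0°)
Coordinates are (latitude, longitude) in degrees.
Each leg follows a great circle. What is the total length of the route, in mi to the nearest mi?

52210 mi

Leg P1→P2: central angle 1.0506 rad, distance 14147.0 mi.
Leg P2→P3: central angle 1.4580 rad, distance 19632.1 mi.
Leg P3→P4: central angle 1.3688 rad, distance 18430.9 mi.
Total: 14147.0 + 19632.1 + 18430.9 ≈ 52210 mi.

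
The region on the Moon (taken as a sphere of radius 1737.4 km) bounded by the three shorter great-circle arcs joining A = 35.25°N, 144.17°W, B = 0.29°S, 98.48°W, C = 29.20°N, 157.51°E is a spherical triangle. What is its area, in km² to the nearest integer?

Side lengths (central angles): a = 1.7863, b = 0.8554, c = 0.9673 rad; semiperimeter s = 1.8045.
By l'Huilier's theorem, tan(E/4) = √[tan(s/2) tan((s−a)/2) tan((s−b)/2) tan((s−c)/2)], giving spherical excess E = 0.2051 rad.
Area = E·R² = 0.2051 × (1737.4)² ≈ 619041 km².

619041 km²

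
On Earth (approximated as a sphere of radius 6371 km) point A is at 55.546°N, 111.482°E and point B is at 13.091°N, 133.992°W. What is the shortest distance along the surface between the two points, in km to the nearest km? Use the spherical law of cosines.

In radians: φ₁ = 0.9695, φ₂ = 0.2285, Δλ = 114.526° = 1.9989 rad.
cos c = sin φ₁ sin φ₂ + cos φ₁ cos φ₂ cos Δλ = (0.8246)(0.2265) + (0.5657)(0.9740)(-0.4151) = -0.04197,
so c = arccos(-0.04197) = 1.61278 rad.
Distance = R·c = 6371 × 1.6128 ≈ 10275 km.

10275 km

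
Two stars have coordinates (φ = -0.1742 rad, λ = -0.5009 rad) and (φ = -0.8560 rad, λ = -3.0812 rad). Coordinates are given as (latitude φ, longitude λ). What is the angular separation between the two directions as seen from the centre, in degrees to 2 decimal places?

114.56°

Let φ₁ = -0.1742 rad, φ₂ = -0.8560 rad, and Δλ = -2.5803 rad.
Haversine: a = sin²(Δφ/2) + cos φ₁ cos φ₂ sin²(Δλ/2) = 0.1118 + (0.9849)(0.6555)(0.9233) = 0.70780.
Central angle c = 2·arcsin(√a) = 1.99940 rad.
So the angular separation is 114.56°.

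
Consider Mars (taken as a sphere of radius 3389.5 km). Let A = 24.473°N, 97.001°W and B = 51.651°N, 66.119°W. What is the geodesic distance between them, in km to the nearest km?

Let φ₁ = 0.4271 rad, φ₂ = 0.9015 rad, and Δλ = 0.5390 rad.
cos c = sin φ₁ sin φ₂ + cos φ₁ cos φ₂ cos Δλ = (0.4143)(0.7842) + (0.9102)(0.6204)(0.8582) = 0.80953,
so c = arccos(0.80953) = 0.62744 rad.
Distance = R·c = 3389.5 × 0.6274 ≈ 2127 km.

2127 km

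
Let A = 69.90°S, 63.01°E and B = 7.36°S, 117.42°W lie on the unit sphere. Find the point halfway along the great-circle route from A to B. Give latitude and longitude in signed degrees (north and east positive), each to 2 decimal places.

-58.73°, -117.65°

Central angle δ = 1.7931 rad. Interpolating on the sphere with fraction f = 0.5:
P = [sin((1−f)δ)·A + sin(fδ)·B] / sin δ = 0.8009·A + 0.8009·B in Cartesian coordinates,
giving P = (-0.2409, -0.4598, -0.8547), i.e. latitude -58.73°, longitude -117.65°.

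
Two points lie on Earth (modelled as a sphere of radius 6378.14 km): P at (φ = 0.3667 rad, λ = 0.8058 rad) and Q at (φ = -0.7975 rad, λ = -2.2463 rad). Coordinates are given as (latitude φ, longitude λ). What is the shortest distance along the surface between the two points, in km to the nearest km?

17250 km

With latitudes φ₁ = 21.010°, φ₂ = -45.693° and longitude difference Δλ = -174.872°:
Haversine: a = sin²(Δφ/2) + cos φ₁ cos φ₂ sin²(Δλ/2) = 0.3023 + (0.9335)(0.6985)(0.9980) = 0.95301.
Central angle c = 2·arcsin(√a) = 2.70459 rad.
Distance = R·c = 6378.14 × 2.7046 ≈ 17250 km.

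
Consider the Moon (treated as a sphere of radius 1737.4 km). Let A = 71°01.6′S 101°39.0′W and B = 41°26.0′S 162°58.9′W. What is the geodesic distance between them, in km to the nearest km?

1275 km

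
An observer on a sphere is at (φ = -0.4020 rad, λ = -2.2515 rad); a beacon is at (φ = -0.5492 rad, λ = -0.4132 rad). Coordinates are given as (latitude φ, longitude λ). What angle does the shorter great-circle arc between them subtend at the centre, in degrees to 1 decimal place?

With latitudes φ₁ = -23.033°, φ₂ = -31.467° and longitude difference Δλ = 105.327°:
cos c = sin φ₁ sin φ₂ + cos φ₁ cos φ₂ cos Δλ = (-0.3913)(-0.5220) + (0.9203)(0.8529)(-0.2643) = -0.00324,
so c = arccos(-0.00324) = 1.57404 rad.
So the angular separation is 90.2°.

90.2°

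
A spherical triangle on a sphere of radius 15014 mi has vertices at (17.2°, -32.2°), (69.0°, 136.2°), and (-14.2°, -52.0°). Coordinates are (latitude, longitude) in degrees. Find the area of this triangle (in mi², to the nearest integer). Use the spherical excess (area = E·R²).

Side lengths (central angles): a = 2.1808, b = 0.6455, c = 1.6301 rad; semiperimeter s = 2.2282.
By l'Huilier's theorem, tan(E/4) = √[tan(s/2) tan((s−a)/2) tan((s−b)/2) tan((s−c)/2)], giving spherical excess E = 0.4883 rad.
Area = E·R² = 0.4883 × (15014)² ≈ 110072583 mi².

110072583 mi²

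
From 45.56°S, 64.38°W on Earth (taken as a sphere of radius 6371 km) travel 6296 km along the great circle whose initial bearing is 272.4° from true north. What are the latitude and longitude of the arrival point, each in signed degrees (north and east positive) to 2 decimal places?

Angular distance δ = d/R = 6296/6371 = 0.98823 rad; initial bearing θ = 4.7543 rad.
sin φ₂ = sin φ₁ cos δ + cos φ₁ sin δ cos θ = (-0.7140)(0.5502) + (0.7002)(0.8351)(0.0419) = -0.3683, so φ₂ = -21.61°.
Δλ = atan2(sin θ sin δ cos φ₁, cos δ − sin φ₁ sin φ₂) = atan2(-0.5842, 0.2872) = -63.820°.
λ₂ = -64.380° − 63.820° = -128.20°.

-21.61°, -128.20°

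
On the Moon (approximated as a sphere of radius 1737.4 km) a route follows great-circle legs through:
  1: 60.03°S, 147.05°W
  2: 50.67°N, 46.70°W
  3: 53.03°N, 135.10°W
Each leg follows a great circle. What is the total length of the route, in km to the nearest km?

Leg 1→2: central angle 2.3847 rad, distance 4143.1 km.
Leg 2→3: central angle 0.8910 rad, distance 1548.0 km.
Total: 4143.1 + 1548.0 ≈ 5691 km.

5691 km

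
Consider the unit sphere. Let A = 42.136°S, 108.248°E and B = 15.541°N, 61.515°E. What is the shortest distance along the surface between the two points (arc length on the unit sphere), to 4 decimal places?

Let φ₁ = -0.7354 rad, φ₂ = 0.2712 rad, and Δλ = -0.8156 rad.
Haversine: a = sin²(Δφ/2) + cos φ₁ cos φ₂ sin²(Δλ/2) = 0.2327 + (0.7416)(0.9634)(0.1573) = 0.34504.
Central angle c = 2·arcsin(√a) = 1.25568 rad.
On the unit sphere the arc length equals the central angle: 1.2557.

1.2557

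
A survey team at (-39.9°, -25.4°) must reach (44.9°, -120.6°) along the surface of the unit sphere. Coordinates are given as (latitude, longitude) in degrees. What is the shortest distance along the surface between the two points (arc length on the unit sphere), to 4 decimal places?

Let φ₁ = -0.6964 rad, φ₂ = 0.7837 rad, and Δλ = -1.6616 rad.
cos c = sin φ₁ sin φ₂ + cos φ₁ cos φ₂ cos Δλ = (-0.6414)(0.7059) + (0.7672)(0.7083)(-0.0906) = -0.50203,
so c = arccos(-0.50203) = 2.09674 rad.
On the unit sphere the arc length equals the central angle: 2.0967.

2.0967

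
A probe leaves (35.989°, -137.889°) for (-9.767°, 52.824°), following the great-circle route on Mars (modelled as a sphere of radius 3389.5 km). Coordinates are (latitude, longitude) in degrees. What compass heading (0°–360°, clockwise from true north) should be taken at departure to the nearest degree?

Δλ = -169.287° = -2.9546 rad.
y = sin Δλ · cos φ₂ = (-0.1859)(0.9855) = -0.1832
x = cos φ₁ sin φ₂ − sin φ₁ cos φ₂ cos Δλ = (0.8091)(-0.1696) − (0.5876)(0.9855)(-0.9826) = 0.4318
θ = atan2(y, x) = -22.99°; adding 360° gives 337°.

337°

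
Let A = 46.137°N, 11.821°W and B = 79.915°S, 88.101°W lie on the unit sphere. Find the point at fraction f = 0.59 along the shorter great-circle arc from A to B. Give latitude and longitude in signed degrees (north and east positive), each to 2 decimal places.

-31.04°, -27.23°

Central angle δ = 2.3200 rad. Interpolating on the sphere with fraction f = 0.59:
P = [sin((1−f)δ)·A + sin(fδ)·B] / sin δ = 1.1119·A + 1.3380·B in Cartesian coordinates,
giving P = (0.7619, -0.3920, -0.5156), i.e. latitude -31.04°, longitude -27.23°.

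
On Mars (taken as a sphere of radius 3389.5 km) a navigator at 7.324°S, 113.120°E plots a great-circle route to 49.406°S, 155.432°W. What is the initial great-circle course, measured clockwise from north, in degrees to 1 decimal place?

Δλ = 91.448° = 1.5961 rad.
y = sin Δλ · cos φ₂ = (0.9997)(0.6507) = 0.6505
x = cos φ₁ sin φ₂ − sin φ₁ cos φ₂ cos Δλ = (0.9918)(-0.7593) − (-0.1275)(0.6507)(-0.0253) = -0.7552
θ = atan2(y, x) = 139.26°, so the bearing is 139.3°.

139.3°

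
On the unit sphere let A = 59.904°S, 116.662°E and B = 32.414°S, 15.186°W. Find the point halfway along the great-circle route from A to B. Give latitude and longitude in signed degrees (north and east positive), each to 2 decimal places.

-65.73°, 21.05°

The central angle between A and B is δ = 1.3884 rad.
With f = 0.5, the slerp weights are sin((1−f)δ)/sin δ = 0.6506 and sin(fδ)/sin δ = 0.6506.
Weighted sum of the unit vectors: (0.6506)·(-0.2250,0.4481,-0.8652) + (0.6506)·(0.8147,-0.2211,-0.5360) = (0.3836, 0.1477, -0.9116).
Converting back: φ = atan2(z, √(x²+y²)) = -65.73°, λ = atan2(y, x) = 21.05°.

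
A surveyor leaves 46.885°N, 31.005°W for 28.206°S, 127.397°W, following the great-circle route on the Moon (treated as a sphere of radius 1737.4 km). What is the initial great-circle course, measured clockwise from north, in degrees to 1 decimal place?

254.0°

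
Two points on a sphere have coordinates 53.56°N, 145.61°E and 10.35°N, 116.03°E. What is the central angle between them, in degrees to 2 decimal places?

49.25°

Let φ₁ = 0.9348 rad, φ₂ = 0.1806 rad, and Δλ = -0.5163 rad.
cos c = sin φ₁ sin φ₂ + cos φ₁ cos φ₂ cos Δλ = (0.8045)(0.1797) + (0.5940)(0.9837)(0.8697) = 0.65269,
so c = arccos(0.65269) = 0.85966 rad.
So the angular separation is 49.25°.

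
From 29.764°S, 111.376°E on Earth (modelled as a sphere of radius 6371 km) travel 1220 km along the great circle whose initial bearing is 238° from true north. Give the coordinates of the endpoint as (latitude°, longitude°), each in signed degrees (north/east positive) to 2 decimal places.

Angular distance δ = d/R = 1220/6371 = 0.19149 rad; initial bearing θ = 4.1539 rad.
sin φ₂ = sin φ₁ cos δ + cos φ₁ sin δ cos θ = (-0.4964)(0.9817) + (0.8681)(0.1903)(-0.5299) = -0.5749, so φ₂ = -35.09°.
Δλ = atan2(sin θ sin δ cos φ₁, cos δ − sin φ₁ sin φ₂) = atan2(-0.1401, 0.6963) = -11.377°.
λ₂ = 111.376° − 11.377° = 100.00°.

-35.09°, 100.00°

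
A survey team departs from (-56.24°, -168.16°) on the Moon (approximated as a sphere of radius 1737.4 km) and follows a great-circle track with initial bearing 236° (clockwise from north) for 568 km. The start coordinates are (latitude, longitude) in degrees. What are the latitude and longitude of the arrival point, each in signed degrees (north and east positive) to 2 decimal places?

Angular distance δ = d/R = 568/1737.4 = 0.32693 rad; initial bearing θ = 4.1190 rad.
sin φ₂ = sin φ₁ cos δ + cos φ₁ sin δ cos θ = (-0.8314)(0.9470) + (0.5557)(0.3211)(-0.5592) = -0.8871, so φ₂ = -62.51°.
Δλ = atan2(sin θ sin δ cos φ₁, cos δ − sin φ₁ sin φ₂) = atan2(-0.1479, 0.2095) = -35.230°.
λ₂ = -168.160° − 35.230° = -203.39° → 156.61° after wrapping to (−180°, 180°].

-62.51°, 156.61°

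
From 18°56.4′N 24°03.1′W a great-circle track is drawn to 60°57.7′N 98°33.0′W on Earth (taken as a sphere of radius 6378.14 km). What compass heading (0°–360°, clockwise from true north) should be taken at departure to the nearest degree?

329°

With φ₁ = 0.3306, φ₂ = 1.0640, Δλ = -1.3002 rad, the forward-azimuth formula gives
θ = atan2( sin Δλ cos φ₂ , cos φ₁ sin φ₂ − sin φ₁ cos φ₂ cos Δλ ) = atan2(-0.4677, 0.7849) = -30.79°.
Adding 360° brings this into [0°, 360°): 329°.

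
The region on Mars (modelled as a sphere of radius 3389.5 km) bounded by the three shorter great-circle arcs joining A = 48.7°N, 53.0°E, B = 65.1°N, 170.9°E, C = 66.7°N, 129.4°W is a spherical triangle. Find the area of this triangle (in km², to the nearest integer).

Side lengths (central angles): a = 0.4101, b = 1.1272, c = 0.9868 rad; semiperimeter s = 1.2620.
By l'Huilier's theorem, tan(E/4) = √[tan(s/2) tan((s−a)/2) tan((s−b)/2) tan((s−c)/2)], giving spherical excess E = 0.2225 rad.
Area = E·R² = 0.2225 × (3389.5)² ≈ 2555947 km².

2555947 km²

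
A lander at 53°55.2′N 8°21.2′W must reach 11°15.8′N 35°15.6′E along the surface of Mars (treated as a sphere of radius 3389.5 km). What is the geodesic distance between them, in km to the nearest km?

3244 km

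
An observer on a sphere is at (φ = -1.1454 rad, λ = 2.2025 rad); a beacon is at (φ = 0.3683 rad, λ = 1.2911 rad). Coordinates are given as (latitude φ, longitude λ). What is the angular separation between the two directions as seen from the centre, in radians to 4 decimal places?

1.6630 rad

With latitudes φ₁ = -65.627°, φ₂ = 21.102° and longitude difference Δλ = -52.219°:
cos c = sin φ₁ sin φ₂ + cos φ₁ cos φ₂ cos Δλ = (-0.9109)(0.3600) + (0.4127)(0.9329)(0.6126) = -0.09207,
so c = arccos(-0.09207) = 1.66300 rad.
So the angular separation is 1.6630 rad.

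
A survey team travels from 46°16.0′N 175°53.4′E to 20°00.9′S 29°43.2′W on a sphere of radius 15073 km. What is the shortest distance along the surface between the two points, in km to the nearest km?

Let φ₁ = 0.8075 rad, φ₂ = -0.3493 rad, and Δλ = 2.6946 rad.
cos c = sin φ₁ sin φ₂ + cos φ₁ cos φ₂ cos Δλ = (0.7226)(-0.3423) + (0.6913)(0.9396)(-0.9018) = -0.83305,
so c = arccos(-0.83305) = 2.55539 rad.
Distance = R·c = 15073 × 2.5554 ≈ 38517 km.

38517 km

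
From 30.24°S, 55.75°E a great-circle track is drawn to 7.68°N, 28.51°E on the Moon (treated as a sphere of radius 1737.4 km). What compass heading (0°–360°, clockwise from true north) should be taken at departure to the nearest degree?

Δλ = -27.240° = -0.4754 rad.
y = sin Δλ · cos φ₂ = (-0.4577)(0.9910) = -0.4536
x = cos φ₁ sin φ₂ − sin φ₁ cos φ₂ cos Δλ = (0.8639)(0.1336) − (-0.5036)(0.9910)(0.8891) = 0.5592
θ = atan2(y, x) = -39.05°; adding 360° gives 321°.

321°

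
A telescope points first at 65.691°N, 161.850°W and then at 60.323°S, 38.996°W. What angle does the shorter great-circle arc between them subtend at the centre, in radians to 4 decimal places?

Let φ₁ = 1.1465 rad, φ₂ = -1.0528 rad, and Δλ = 2.1442 rad.
Haversine: a = sin²(Δφ/2) + cos φ₁ cos φ₂ sin²(Δλ/2) = 0.7940 + (0.4117)(0.4951)(0.7713) = 0.95118.
Central angle c = 2·arcsin(√a) = 2.69603 rad.
So the angular separation is 2.6960 rad.

2.6960 rad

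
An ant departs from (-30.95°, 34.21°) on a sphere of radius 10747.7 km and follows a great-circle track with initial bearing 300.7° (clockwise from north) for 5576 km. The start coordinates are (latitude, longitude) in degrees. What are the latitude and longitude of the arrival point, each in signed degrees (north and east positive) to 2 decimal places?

-13.27°, 8.23°

Angular distance δ = d/R = 5576/10747.7 = 0.51881 rad; initial bearing θ = 5.2482 rad.
sin φ₂ = sin φ₁ cos δ + cos φ₁ sin δ cos θ = (-0.5143)(0.8684) + (0.8576)(0.4958)(0.5105) = -0.2295, so φ₂ = -13.27°.
Δλ = atan2(sin θ sin δ cos φ₁, cos δ − sin φ₁ sin φ₂) = atan2(-0.3656, 0.7504) = -25.979°.
λ₂ = 34.210° − 25.979° = 8.23°.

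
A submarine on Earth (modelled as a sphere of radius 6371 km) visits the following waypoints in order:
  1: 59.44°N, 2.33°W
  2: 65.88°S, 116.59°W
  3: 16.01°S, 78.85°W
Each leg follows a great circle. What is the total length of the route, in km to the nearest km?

22950 km

Leg 1→2: central angle 2.6286 rad, distance 16746.9 km.
Leg 2→3: central angle 0.9736 rad, distance 6202.6 km.
Total: 16746.9 + 6202.6 ≈ 22950 km.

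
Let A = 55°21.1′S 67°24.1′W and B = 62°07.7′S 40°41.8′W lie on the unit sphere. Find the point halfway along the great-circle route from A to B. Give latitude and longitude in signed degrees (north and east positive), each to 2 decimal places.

-59.43°, -55.38°

Central angle δ = 0.2666 rad. Interpolating on the sphere with fraction f = 0.5:
P = [sin((1−f)δ)·A + sin(fδ)·B] / sin δ = 0.5045·A + 0.5045·B in Cartesian coordinates,
giving P = (0.2890, -0.4186, -0.8610), i.e. latitude -59.43°, longitude -55.38°.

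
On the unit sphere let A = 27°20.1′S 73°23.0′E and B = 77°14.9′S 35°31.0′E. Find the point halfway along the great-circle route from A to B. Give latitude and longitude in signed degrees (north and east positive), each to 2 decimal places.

Central angle δ = 0.9240 rad. Interpolating on the sphere with fraction f = 0.5:
P = [sin((1−f)δ)·A + sin(fδ)·B] / sin δ = 0.5586·A + 0.5586·B in Cartesian coordinates,
giving P = (0.2422, 0.5471, -0.8013), i.e. latitude -53.25°, longitude 66.12°.

-53.25°, 66.12°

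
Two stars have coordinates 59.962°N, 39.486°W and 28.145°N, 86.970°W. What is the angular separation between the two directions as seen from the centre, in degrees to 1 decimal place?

With latitudes φ₁ = 59.962°, φ₂ = 28.145° and longitude difference Δλ = -47.484°:
cos c = sin φ₁ sin φ₂ + cos φ₁ cos φ₂ cos Δλ = (0.8657)(0.4717) + (0.5006)(0.8818)(0.6758) = 0.70664,
so c = arccos(0.70664) = 0.78606 rad.
So the angular separation is 45.0°.

45.0°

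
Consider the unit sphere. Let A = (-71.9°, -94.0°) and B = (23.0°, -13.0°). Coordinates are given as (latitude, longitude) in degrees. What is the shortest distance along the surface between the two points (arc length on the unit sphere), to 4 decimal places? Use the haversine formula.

With latitudes φ₁ = -71.900°, φ₂ = 23.000° and longitude difference Δλ = 81.000°:
Haversine: a = sin²(Δφ/2) + cos φ₁ cos φ₂ sin²(Δλ/2) = 0.5427 + (0.3107)(0.9205)(0.4218) = 0.66333.
Central angle c = 2·arcsin(√a) = 1.90356 rad.
On the unit sphere the arc length equals the central angle: 1.9036.

1.9036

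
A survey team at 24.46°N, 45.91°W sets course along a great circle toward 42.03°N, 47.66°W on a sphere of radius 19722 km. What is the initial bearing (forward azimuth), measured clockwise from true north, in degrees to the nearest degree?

356°

With φ₁ = 0.4269, φ₂ = 0.7336, Δλ = -0.0305 rad, the forward-azimuth formula gives
θ = atan2( sin Δλ cos φ₂ , cos φ₁ sin φ₂ − sin φ₁ cos φ₂ cos Δλ ) = atan2(-0.0227, 0.3020) = -4.30°.
Adding 360° brings this into [0°, 360°): 356°.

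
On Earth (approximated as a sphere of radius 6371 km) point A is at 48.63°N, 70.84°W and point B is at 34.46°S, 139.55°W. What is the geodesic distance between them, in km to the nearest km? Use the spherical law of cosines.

With latitudes φ₁ = 48.630°, φ₂ = -34.460° and longitude difference Δλ = -68.710°:
cos c = sin φ₁ sin φ₂ + cos φ₁ cos φ₂ cos Δλ = (0.7505)(-0.5658) + (0.6609)(0.8245)(0.3631) = -0.22677,
so c = arccos(-0.22677) = 1.79956 rad.
Distance = R·c = 6371 × 1.7996 ≈ 11465 km.

11465 km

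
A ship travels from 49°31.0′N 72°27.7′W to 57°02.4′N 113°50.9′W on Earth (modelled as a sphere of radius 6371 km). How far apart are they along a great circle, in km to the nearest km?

2827 km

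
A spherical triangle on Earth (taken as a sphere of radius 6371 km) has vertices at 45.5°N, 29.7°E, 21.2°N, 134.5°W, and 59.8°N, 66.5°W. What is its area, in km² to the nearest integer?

Side lengths (central angles): a = 1.0607, b = 0.9541, c = 1.9507 rad; semiperimeter s = 1.9828.
By l'Huilier's theorem, tan(E/4) = √[tan(s/2) tan((s−a)/2) tan((s−b)/2) tan((s−c)/2)], giving spherical excess E = 0.3309 rad.
Area = E·R² = 0.3309 × (6371)² ≈ 13429600 km².

13429600 km²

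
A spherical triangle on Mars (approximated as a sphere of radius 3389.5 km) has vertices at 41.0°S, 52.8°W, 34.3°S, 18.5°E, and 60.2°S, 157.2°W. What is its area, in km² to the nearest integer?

Side lengths (central angles): a = 1.4911, b = 1.0747, c = 0.9648 rad; semiperimeter s = 1.7653.
By l'Huilier's theorem, tan(E/4) = √[tan(s/2) tan((s−a)/2) tan((s−b)/2) tan((s−c)/2)], giving spherical excess E = 0.6338 rad.
Area = E·R² = 0.6338 × (3389.5)² ≈ 7281635 km².

7281635 km²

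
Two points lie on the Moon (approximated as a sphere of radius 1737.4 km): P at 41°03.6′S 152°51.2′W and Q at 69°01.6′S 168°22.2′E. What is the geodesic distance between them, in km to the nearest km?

1047 km

In radians: φ₁ = -0.7166, φ₂ = -1.2047, Δλ = -38.777° = -0.6768 rad.
Haversine: a = sin²(Δφ/2) + cos φ₁ cos φ₂ sin²(Δλ/2) = 0.0584 + (0.7540)(0.3579)(0.1102) = 0.08813.
Central angle c = 2·arcsin(√a) = 0.60283 rad.
Distance = R·c = 1737.4 × 0.6028 ≈ 1047 km.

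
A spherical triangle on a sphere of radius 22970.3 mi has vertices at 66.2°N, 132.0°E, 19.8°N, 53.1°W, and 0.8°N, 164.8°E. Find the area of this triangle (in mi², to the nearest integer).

Side lengths (central angles): a = 2.4004, b = 1.2111, c = 1.6391 rad; semiperimeter s = 2.6253.
By l'Huilier's theorem, tan(E/4) = √[tan(s/2) tan((s−a)/2) tan((s−b)/2) tan((s−c)/2)], giving spherical excess E = 1.6687 rad.
Area = E·R² = 1.6687 × (22970.3)² ≈ 880476411 mi².

880476411 mi²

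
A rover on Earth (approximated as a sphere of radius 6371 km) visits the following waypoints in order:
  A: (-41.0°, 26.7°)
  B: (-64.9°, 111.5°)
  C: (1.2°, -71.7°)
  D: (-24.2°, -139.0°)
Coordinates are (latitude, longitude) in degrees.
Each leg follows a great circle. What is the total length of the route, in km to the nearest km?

26424 km

Leg A→B: central angle 0.8981 rad, distance 5721.6 km.
Leg B→C: central angle 2.0291 rad, distance 12927.3 km.
Leg C→D: central angle 1.2203 rad, distance 7774.8 km.
Total: 5721.6 + 12927.3 + 7774.8 ≈ 26424 km.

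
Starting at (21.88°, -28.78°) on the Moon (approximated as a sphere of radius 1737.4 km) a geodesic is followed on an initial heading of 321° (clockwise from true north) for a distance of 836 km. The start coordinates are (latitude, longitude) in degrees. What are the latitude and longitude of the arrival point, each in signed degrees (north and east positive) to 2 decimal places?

Angular distance δ = d/R = 836/1737.4 = 0.48118 rad; initial bearing θ = 5.6025 rad.
sin φ₂ = sin φ₁ cos δ + cos φ₁ sin δ cos θ = (0.3727)(0.8864) + (0.9280)(0.4628)(0.7771) = 0.6641, so φ₂ = 41.61°.
Δλ = atan2(sin θ sin δ cos φ₁, cos δ − sin φ₁ sin φ₂) = atan2(-0.2703, 0.6390) = -22.929°.
λ₂ = -28.780° − 22.929° = -51.71°.

41.61°, -51.71°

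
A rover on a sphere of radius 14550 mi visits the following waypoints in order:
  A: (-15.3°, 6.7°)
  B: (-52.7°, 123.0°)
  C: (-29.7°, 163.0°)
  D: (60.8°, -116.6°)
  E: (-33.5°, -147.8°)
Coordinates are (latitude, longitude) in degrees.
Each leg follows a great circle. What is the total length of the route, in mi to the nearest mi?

86046 mi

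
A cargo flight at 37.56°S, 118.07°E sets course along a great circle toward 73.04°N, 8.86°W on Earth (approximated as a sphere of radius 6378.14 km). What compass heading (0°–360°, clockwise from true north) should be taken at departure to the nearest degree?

With φ₁ = -0.6555, φ₂ = 1.2748, Δλ = -2.2153 rad, the forward-azimuth formula gives
θ = atan2( sin Δλ cos φ₂ , cos φ₁ sin φ₂ − sin φ₁ cos φ₂ cos Δλ ) = atan2(-0.2332, 0.6514) = -19.70°.
Adding 360° brings this into [0°, 360°): 340°.

340°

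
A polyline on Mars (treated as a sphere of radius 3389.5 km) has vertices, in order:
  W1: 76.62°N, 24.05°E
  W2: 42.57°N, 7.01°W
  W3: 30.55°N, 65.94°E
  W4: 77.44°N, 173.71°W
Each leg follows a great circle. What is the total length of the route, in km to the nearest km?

9513 km

Leg W1→W2: central angle 0.6366 rad, distance 2157.8 km.
Leg W2→W3: central angle 1.0124 rad, distance 3431.6 km.
Leg W3→W4: central angle 1.1576 rad, distance 3923.8 km.
Total: 2157.8 + 3431.6 + 3923.8 ≈ 9513 km.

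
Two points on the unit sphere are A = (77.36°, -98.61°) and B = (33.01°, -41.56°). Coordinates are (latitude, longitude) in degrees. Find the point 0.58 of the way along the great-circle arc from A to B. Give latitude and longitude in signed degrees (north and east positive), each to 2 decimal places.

The central angle between A and B is δ = 0.8875 rad.
With f = 0.58, the slerp weights are sin((1−f)δ)/sin δ = 0.4696 and sin(fδ)/sin δ = 0.6348.
Weighted sum of the unit vectors: (0.4696)·(-0.0328,-0.2164,0.9758) + (0.6348)·(0.6275,-0.5563,0.5448) = (0.3830, -0.4548, 0.8041).
Converting back: φ = atan2(z, √(x²+y²)) = 53.52°, λ = atan2(y, x) = -49.90°.

53.52°, -49.90°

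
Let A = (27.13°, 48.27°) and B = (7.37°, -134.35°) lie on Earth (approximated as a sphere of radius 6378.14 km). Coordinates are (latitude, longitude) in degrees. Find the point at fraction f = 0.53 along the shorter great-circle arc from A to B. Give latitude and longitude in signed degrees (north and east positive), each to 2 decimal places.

75.17°, -149.43°

The central angle between A and B is δ = 2.5378 rad.
With f = 0.53, the slerp weights are sin((1−f)δ)/sin δ = 1.6370 and sin(fδ)/sin δ = 1.7167.
Weighted sum of the unit vectors: (1.6370)·(0.5924,0.6642,0.4560) + (1.7167)·(-0.6933,-0.7092,0.1283) = (-0.2204, -0.1302, 0.9667).
Converting back: φ = atan2(z, √(x²+y²)) = 75.17°, λ = atan2(y, x) = -149.43°.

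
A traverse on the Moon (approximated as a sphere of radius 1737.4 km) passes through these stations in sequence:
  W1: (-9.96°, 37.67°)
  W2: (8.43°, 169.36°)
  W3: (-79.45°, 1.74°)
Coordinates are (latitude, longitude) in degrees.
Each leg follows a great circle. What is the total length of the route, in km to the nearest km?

Leg W1→W2: central angle 2.3095 rad, distance 4012.6 km.
Leg W2→W3: central angle 1.8976 rad, distance 3296.9 km.
Total: 4012.6 + 3296.9 ≈ 7309 km.

7309 km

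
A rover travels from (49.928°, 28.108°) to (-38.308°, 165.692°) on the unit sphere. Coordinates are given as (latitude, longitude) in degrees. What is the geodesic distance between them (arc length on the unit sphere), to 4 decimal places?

2.5817

With latitudes φ₁ = 49.928°, φ₂ = -38.308° and longitude difference Δλ = 137.584°:
cos c = sin φ₁ sin φ₂ + cos φ₁ cos φ₂ cos Δλ = (0.7652)(-0.6199) + (0.6437)(0.7847)(-0.7383) = -0.84729,
so c = arccos(-0.84729) = 2.58166 rad.
On the unit sphere the arc length equals the central angle: 2.5817.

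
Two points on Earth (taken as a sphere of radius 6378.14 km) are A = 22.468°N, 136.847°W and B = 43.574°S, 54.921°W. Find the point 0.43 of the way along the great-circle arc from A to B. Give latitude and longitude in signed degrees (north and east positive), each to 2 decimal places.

Central angle δ = 1.7410 rad. Interpolating on the sphere with fraction f = 0.43:
P = [sin((1−f)δ)·A + sin(fδ)·B] / sin δ = 0.8496·A + 0.6906·B in Cartesian coordinates,
giving P = (-0.2852, -0.9464, -0.1513), i.e. latitude -8.70°, longitude -106.77°.

-8.70°, -106.77°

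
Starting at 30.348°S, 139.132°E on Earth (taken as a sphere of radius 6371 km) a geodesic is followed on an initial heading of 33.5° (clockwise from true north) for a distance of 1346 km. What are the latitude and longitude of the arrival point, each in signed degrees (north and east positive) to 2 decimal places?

Angular distance δ = d/R = 1346/6371 = 0.21127 rad; initial bearing θ = 0.5847 rad.
sin φ₂ = sin φ₁ cos δ + cos φ₁ sin δ cos θ = (-0.5053)(0.9778) + (0.8630)(0.2097)(0.8339) = -0.3431, so φ₂ = -20.07°.
Δλ = atan2(sin θ sin δ cos φ₁, cos δ − sin φ₁ sin φ₂) = atan2(0.0999, 0.8044) = 7.078°.
λ₂ = 139.132° + 7.078° = 146.21°.

-20.07°, 146.21°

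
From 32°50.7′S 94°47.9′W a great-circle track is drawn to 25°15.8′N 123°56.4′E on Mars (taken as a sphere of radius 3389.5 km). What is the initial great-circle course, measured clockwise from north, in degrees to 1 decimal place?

Δλ = -141.262° = -2.4655 rad.
y = sin Δλ · cos φ₂ = (-0.6258)(0.9044) = -0.5659
x = cos φ₁ sin φ₂ − sin φ₁ cos φ₂ cos Δλ = (0.8401)(0.4268) − (-0.5424)(0.9044)(-0.7800) = -0.0240
θ = atan2(y, x) = -92.43°; adding 360° gives 267.6°.

267.6°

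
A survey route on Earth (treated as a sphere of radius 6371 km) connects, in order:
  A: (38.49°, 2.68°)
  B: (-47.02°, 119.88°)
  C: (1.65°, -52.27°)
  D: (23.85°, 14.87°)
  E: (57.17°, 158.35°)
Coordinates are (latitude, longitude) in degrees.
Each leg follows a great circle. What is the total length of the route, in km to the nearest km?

47851 km

Leg A→B: central angle 2.3451 rad, distance 14940.8 km.
Leg B→C: central angle 2.3408 rad, distance 14913.3 km.
Leg C→D: central angle 1.1952 rad, distance 7614.8 km.
Leg D→E: central angle 1.6296 rad, distance 10381.9 km.
Total: 14940.8 + 14913.3 + 7614.8 + 10381.9 ≈ 47851 km.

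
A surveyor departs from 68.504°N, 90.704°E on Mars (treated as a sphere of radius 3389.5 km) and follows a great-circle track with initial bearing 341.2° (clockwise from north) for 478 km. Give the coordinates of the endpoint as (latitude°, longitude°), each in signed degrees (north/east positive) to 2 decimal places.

Angular distance δ = d/R = 478/3389.5 = 0.14102 rad; initial bearing θ = 5.9551 rad.
sin φ₂ = sin φ₁ cos δ + cos φ₁ sin δ cos θ = (0.9304)(0.9901) + (0.3664)(0.1406)(0.9466) = 0.9700, so φ₂ = 75.92°.
Δλ = atan2(sin θ sin δ cos φ₁, cos δ − sin φ₁ sin φ₂) = atan2(-0.0166, 0.0876) = -10.732°.
λ₂ = 90.704° − 10.732° = 79.97°.

75.92°, 79.97°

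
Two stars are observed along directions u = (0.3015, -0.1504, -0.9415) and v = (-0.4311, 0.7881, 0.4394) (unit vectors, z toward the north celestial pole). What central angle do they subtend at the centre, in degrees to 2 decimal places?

u·v = -0.6622; |u| = 1.0000, |v| = 1.0000.
cos θ = (u·v)/(|u||v|) = -0.6622, so θ = 131.47°.

131.47°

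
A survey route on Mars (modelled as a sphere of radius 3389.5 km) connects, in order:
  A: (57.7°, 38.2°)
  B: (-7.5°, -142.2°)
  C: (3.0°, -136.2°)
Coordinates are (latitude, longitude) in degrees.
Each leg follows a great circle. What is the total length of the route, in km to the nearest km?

Leg A→B: central angle 2.2654 rad, distance 7678.6 km.
Leg B→C: central angle 0.2110 rad, distance 715.0 km.
Total: 7678.6 + 715.0 ≈ 8394 km.

8394 km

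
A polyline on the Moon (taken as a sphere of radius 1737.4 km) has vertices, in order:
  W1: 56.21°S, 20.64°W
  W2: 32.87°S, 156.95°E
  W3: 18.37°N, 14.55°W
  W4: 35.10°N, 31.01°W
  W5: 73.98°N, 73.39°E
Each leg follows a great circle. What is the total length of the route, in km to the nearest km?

10217 km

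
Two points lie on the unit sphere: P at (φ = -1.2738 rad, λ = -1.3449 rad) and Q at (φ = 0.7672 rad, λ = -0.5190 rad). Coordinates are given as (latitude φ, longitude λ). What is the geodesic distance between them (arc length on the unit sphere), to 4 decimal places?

Let φ₁ = -1.2738 rad, φ₂ = 0.7672 rad, and Δλ = 0.8259 rad.
cos c = sin φ₁ sin φ₂ + cos φ₁ cos φ₂ cos Δλ = (-0.9562)(0.6941) + (0.2926)(0.7199)(0.6779) = -0.52092,
so c = arccos(-0.52092) = 2.11873 rad.
On the unit sphere the arc length equals the central angle: 2.1187.

2.1187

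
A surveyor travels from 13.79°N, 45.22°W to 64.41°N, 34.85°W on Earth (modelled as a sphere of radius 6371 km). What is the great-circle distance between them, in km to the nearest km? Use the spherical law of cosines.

In radians: φ₁ = 0.2407, φ₂ = 1.1242, Δλ = 10.370° = 0.1810 rad.
cos c = sin φ₁ sin φ₂ + cos φ₁ cos φ₂ cos Δλ = (0.2384)(0.9019) + (0.9712)(0.4319)(0.9837) = 0.62761,
so c = arccos(0.62761) = 0.89232 rad.
Distance = R·c = 6371 × 0.8923 ≈ 5685 km.

5685 km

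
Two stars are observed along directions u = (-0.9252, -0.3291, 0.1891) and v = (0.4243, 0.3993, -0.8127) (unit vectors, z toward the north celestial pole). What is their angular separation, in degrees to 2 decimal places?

u·v = -0.6777; |u| = 1.0000, |v| = 1.0000.
cos θ = (u·v)/(|u||v|) = -0.6776, so θ = 132.66°.

132.66°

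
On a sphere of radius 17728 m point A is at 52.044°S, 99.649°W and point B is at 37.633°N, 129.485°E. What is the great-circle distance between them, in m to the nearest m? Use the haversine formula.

In radians: φ₁ = -0.9083, φ₂ = 0.6568, Δλ = -130.866° = -2.2840 rad.
Haversine: a = sin²(Δφ/2) + cos φ₁ cos φ₂ sin²(Δλ/2) = 0.4972 + (0.6151)(0.7919)(0.8271) = 0.90007.
Central angle c = 2·arcsin(√a) = 2.49833 rad.
Distance = R·c = 17728 × 2.4983 ≈ 44290 m.

44290 m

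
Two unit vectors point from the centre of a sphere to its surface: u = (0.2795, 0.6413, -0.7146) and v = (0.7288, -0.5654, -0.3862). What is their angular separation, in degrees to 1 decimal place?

u·v = 0.1171; |u| = 1.0000, |v| = 1.0000.
cos θ = (u·v)/(|u||v|) = 0.1171, so θ = 83.3°.

83.3°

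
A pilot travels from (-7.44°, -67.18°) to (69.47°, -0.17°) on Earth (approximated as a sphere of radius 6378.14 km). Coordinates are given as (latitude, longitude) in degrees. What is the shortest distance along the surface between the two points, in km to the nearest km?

9926 km

With latitudes φ₁ = -7.440°, φ₂ = 69.470° and longitude difference Δλ = 67.010°:
cos c = sin φ₁ sin φ₂ + cos φ₁ cos φ₂ cos Δλ = (-0.1295)(0.9365) + (0.9916)(0.3507)(0.3906) = 0.01456,
so c = arccos(0.01456) = 1.55624 rad.
Distance = R·c = 6378.14 × 1.5562 ≈ 9926 km.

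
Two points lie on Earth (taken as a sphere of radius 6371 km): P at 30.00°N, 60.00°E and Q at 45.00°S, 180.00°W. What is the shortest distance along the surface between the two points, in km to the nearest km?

14598 km

With latitudes φ₁ = 30.000°, φ₂ = -45.000° and longitude difference Δλ = 120.000°:
cos c = sin φ₁ sin φ₂ + cos φ₁ cos φ₂ cos Δλ = (0.5000)(-0.7071) + (0.8660)(0.7071)(-0.5000) = -0.65974,
so c = arccos(-0.65974) = 2.29127 rad.
Distance = R·c = 6371 × 2.2913 ≈ 14598 km.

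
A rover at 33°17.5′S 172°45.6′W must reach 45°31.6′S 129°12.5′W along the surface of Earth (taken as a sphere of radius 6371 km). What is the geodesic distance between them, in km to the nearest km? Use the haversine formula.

3926 km

In radians: φ₁ = -0.5810, φ₂ = -0.7946, Δλ = 43.552° = 0.7601 rad.
Haversine: a = sin²(Δφ/2) + cos φ₁ cos φ₂ sin²(Δλ/2) = 0.0114 + (0.8359)(0.7006)(0.1376) = 0.09195.
Central angle c = 2·arcsin(√a) = 0.61616 rad.
Distance = R·c = 6371 × 0.6162 ≈ 3926 km.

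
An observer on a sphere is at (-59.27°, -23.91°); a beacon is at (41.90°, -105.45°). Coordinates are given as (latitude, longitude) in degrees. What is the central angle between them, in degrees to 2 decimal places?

121.21°

With latitudes φ₁ = -59.270°, φ₂ = 41.900° and longitude difference Δλ = -81.540°:
cos c = sin φ₁ sin φ₂ + cos φ₁ cos φ₂ cos Δλ = (-0.8596)(0.6678) + (0.5110)(0.7443)(0.1471) = -0.51810,
so c = arccos(-0.51810) = 2.11543 rad.
So the angular separation is 121.21°.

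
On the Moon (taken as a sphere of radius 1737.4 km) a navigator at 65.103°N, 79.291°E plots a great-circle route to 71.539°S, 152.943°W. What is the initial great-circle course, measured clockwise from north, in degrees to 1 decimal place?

Δλ = 127.766° = 2.2299 rad.
y = sin Δλ · cos φ₂ = (0.7905)(0.3167) = 0.2503
x = cos φ₁ sin φ₂ − sin φ₁ cos φ₂ cos Δλ = (0.4210)(-0.9485) − (0.9071)(0.3167)(-0.6124) = -0.2234
θ = atan2(y, x) = 131.75°, so the bearing is 131.7°.

131.7°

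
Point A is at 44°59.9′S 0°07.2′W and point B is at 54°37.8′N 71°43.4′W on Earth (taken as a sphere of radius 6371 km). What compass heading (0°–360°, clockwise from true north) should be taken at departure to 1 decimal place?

Δλ = -71.603° = -1.2497 rad.
y = sin Δλ · cos φ₂ = (-0.9489)(0.5789) = -0.5493
x = cos φ₁ sin φ₂ − sin φ₁ cos φ₂ cos Δλ = (0.7071)(0.8154) − (-0.7071)(0.5789)(0.3156) = 0.7058
θ = atan2(y, x) = -37.89°; adding 360° gives 322.1°.

322.1°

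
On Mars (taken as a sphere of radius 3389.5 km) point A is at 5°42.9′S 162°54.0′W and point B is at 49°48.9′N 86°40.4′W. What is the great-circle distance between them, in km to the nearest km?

5064 km

Let φ₁ = -0.0997 rad, φ₂ = 0.8694 rad, and Δλ = 1.3304 rad.
Haversine: a = sin²(Δφ/2) + cos φ₁ cos φ₂ sin²(Δλ/2) = 0.2170 + (0.9950)(0.6453)(0.3810) = 0.46161.
Central angle c = 2·arcsin(√a) = 1.49394 rad.
Distance = R·c = 3389.5 × 1.4939 ≈ 5064 km.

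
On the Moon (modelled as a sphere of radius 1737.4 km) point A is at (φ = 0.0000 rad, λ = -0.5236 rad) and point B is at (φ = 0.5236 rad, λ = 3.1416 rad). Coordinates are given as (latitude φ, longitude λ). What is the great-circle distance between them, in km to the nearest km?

In radians: φ₁ = 0.0000, φ₂ = 0.5236, Δλ = -150.000° = -2.6180 rad.
cos c = sin φ₁ sin φ₂ + cos φ₁ cos φ₂ cos Δλ = (0.0000)(0.5000) + (1.0000)(0.8660)(-0.8660) = -0.75000,
so c = arccos(-0.75000) = 2.41885 rad.
Distance = R·c = 1737.4 × 2.4189 ≈ 4203 km.

4203 km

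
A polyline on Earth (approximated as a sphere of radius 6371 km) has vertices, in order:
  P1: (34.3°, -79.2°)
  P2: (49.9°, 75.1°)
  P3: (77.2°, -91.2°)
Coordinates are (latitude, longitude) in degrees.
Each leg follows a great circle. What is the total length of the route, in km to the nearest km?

16166 km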